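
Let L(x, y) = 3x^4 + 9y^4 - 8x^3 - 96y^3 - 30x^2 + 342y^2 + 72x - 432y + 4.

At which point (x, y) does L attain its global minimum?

L(x,y) separates as P(x) + Q(y) + 4, so its minimum is min P + min Q + 4.
P'(x) = 12(x - 3)(x - 1)(x + 2) vanishes at x ∈ {-2, 1, 3}; Q'(y) = 36(y - 4)(y - 3)(y - 1) vanishes at y ∈ {1, 3, 4}.
Local minima of P (where P''>0): P(-2)=-152, P(3)=-27. Local minima of Q: Q(1)=-177, Q(4)=-96.
So the global minimum of L is P(-2) + Q(1) + 4 = -152 − 177 + 4 = -325, attained at (-2, 1).

(-2, 1)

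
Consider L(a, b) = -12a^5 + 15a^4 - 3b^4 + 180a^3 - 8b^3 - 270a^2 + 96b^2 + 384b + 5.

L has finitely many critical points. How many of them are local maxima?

L separates as a function of a plus a function of b, so ∇L=0 decouples.
∂L/∂a = -60a(a - 3)(a - 1)(a + 3) = 0 at a ∈ {-3, 0, 1, 3}; ∂L/∂b = -12(b - 4)(b + 2)(b + 4) = 0 at b ∈ {-4, -2, 4}.
The Hessian is diagonal: diag(L_aa, L_bb). Second derivatives: L_aa(-3)=4320, L_aa(0)=-540, L_aa(1)=480, L_aa(3)=-2160; L_bb(-4)=-192, L_bb(-2)=144, L_bb(4)=-576.
Local maxima occur where both diagonal entries negative: (0, -4), (0, 4), (3, -4), (3, 4). Count: 4.

4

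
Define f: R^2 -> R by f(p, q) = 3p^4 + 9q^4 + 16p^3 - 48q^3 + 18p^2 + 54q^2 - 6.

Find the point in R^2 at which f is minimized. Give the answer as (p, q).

(-3, 3)

f(p,q) separates as A(p) + B(q) − 6, so its minimum is min A + min B − 6.
A'(p) = 12p(p + 1)(p + 3) vanishes at p ∈ {-3, -1, 0}; B'(q) = 36q(q - 3)(q - 1) vanishes at q ∈ {0, 1, 3}.
Local minima of A (where A''>0): A(-3)=-27, A(0)=0. Local minima of B: B(0)=0, B(3)=-81.
So the global minimum of f is A(-3) + B(3) − 6 = -27 − 81 − 6 = -114, attained at (-3, 3).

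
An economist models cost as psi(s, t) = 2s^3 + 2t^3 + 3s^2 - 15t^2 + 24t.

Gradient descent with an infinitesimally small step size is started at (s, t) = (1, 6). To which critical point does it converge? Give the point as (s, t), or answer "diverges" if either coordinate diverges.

(0, 4)

psi is separable, so gradient descent decouples: s follows -∂psi/∂s, t follows -∂psi/∂t.
∂psi/∂s = 6s(s + 1); at s=1 this is 12, so s decreases.
∂psi/∂t = 6(t - 4)(t - 1); at t=6 this is 60, so t decreases.
s converges to its nearest critical value 0 (a local min of the s-part); t converges to 4. The iterate converges to (0, 4).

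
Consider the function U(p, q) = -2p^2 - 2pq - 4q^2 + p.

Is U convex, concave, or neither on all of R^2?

U is quadratic, so its Hessian is the constant matrix H = [[-4, -2], [-2, -8]].
det(H) = 28, tr(H) = -12.
det(H) > 0 and tr(H) < 0, so H is negative definite everywhere: concave.

concave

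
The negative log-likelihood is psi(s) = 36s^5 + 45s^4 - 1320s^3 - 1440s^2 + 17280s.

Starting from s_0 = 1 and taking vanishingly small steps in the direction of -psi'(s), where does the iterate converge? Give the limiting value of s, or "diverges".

psi'(s) = 180(s - 4)(s - 2)(s + 3)(s + 4), so psi'(1) = 10800.
Gradient descent moves in the -psi' direction, i.e. s is decreasing.
The nearest critical point in that direction is s = -3, where psi'' = 6300 > 0 (a local minimum). The iterate converges there.

-3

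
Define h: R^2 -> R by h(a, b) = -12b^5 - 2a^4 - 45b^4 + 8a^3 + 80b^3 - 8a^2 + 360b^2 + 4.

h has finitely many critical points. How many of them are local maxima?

h separates as a function of a plus a function of b, so ∇h=0 decouples.
∂h/∂a = -8a(a - 2)(a - 1) = 0 at a ∈ {0, 1, 2}; ∂h/∂b = -60b(b - 2)(b + 2)(b + 3) = 0 at b ∈ {-3, -2, 0, 2}.
The Hessian is diagonal: diag(h_aa, h_bb). Second derivatives: h_aa(0)=-16, h_aa(1)=8, h_aa(2)=-16; h_bb(-3)=900, h_bb(-2)=-480, h_bb(0)=720, h_bb(2)=-2400.
Local maxima occur where both diagonal entries negative: (0, -2), (0, 2), (2, -2), (2, 2). Count: 4.

4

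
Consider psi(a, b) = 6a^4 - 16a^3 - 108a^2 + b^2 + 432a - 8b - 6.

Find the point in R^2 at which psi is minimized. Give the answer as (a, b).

(-3, 4)

psi(a,b) separates as P(a) + Q(b) − 6, so its minimum is min P + min Q − 6.
P'(a) = 24(a - 3)(a - 2)(a + 3) vanishes at a ∈ {-3, 2, 3}; Q'(b) = 2b - 8 vanishes at b ∈ {4}.
Local minima of P (where P''>0): P(-3)=-1350, P(3)=378. Local minima of Q: Q(4)=-16.
So the global minimum of psi is P(-3) + Q(4) − 6 = -1350 − 16 − 6 = -1372, attained at (-3, 4).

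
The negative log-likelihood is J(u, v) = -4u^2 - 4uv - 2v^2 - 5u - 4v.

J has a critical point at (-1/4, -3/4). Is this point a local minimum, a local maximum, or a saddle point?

The Hessian of J is constant: H = [[-8, -4], [-4, -4]].
det(H) = (-8)·(-4) − (-4)² = 16.
det(H) > 0 and tr(H) = -12 < 0, so H is negative definite and the point is a local maximum.

local maximum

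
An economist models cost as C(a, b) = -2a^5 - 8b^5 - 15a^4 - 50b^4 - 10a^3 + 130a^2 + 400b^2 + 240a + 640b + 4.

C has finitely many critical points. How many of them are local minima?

C separates as a function of a plus a function of b, so ∇C=0 decouples.
∂C/∂a = -10(a - 2)(a + 1)(a + 3)(a + 4) = 0 at a ∈ {-4, -3, -1, 2}; ∂C/∂b = -40(b - 2)(b + 1)(b + 2)(b + 4) = 0 at b ∈ {-4, -2, -1, 2}.
The Hessian is diagonal: diag(C_aa, C_bb). Second derivatives: C_aa(-4)=180, C_aa(-3)=-100, C_aa(-1)=180, C_aa(2)=-900; C_bb(-4)=1440, C_bb(-2)=-320, C_bb(-1)=360, C_bb(2)=-2880.
Local minima occur where both diagonal entries positive: (-4, -4), (-4, -1), (-1, -4), (-1, -1). Count: 4.

4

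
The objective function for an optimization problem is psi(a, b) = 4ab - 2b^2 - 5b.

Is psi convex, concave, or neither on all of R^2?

psi is quadratic, so its Hessian is the constant matrix H = [[0, 4], [4, -4]].
det(H) = -16, tr(H) = -4.
det(H) < 0, so H is indefinite: neither convex nor concave.

neither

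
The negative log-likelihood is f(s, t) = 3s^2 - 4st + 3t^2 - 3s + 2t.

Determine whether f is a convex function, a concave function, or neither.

convex

f is quadratic, so its Hessian is the constant matrix H = [[6, -4], [-4, 6]].
det(H) = 20, tr(H) = 12.
det(H) > 0 and tr(H) > 0, so H is positive definite everywhere: convex.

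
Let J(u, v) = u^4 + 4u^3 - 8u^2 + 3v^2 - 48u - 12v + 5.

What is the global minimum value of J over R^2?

-87

J(u,v) separates as P(u) + Q(v) + 5, so its minimum is min P + min Q + 5.
P'(u) = 4(u - 2)(u + 2)(u + 3) vanishes at u ∈ {-3, -2, 2}; Q'(v) = 6v - 12 vanishes at v ∈ {2}.
Local minima of P (where P''>0): P(-3)=45, P(2)=-80. Local minima of Q: Q(2)=-12.
So the global minimum of J is P(2) + Q(2) + 5 = -80 − 12 + 5 = -87, attained at (2, 2).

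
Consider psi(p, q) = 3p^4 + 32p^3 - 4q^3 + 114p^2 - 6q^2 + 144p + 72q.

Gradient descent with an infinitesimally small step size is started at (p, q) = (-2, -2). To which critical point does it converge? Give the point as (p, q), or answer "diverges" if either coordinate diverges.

(-1, -3)

psi is separable, so gradient descent decouples: p follows -∂psi/∂p, q follows -∂psi/∂q.
∂psi/∂p = 12(p + 1)(p + 3)(p + 4); at p=-2 this is -24, so p increases.
∂psi/∂q = -12(q - 2)(q + 3); at q=-2 this is 48, so q decreases.
p converges to its nearest critical value -1 (a local min of the p-part); q converges to -3. The iterate converges to (-1, -3).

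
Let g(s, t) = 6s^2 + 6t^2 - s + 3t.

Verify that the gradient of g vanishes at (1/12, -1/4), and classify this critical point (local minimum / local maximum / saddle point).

∇g = (12s - 1, 12t + 3); substituting (1/12, -1/4) gives ∇g = (0, 0), so (1/12, -1/4) is indeed a critical point.
The Hessian of g is constant: H = [[12, 0], [0, 12]].
det(H) = 12·12 − 0² = 144.
det(H) > 0 and tr(H) = 24 > 0, so H is positive definite and the point is a local minimum.

local minimum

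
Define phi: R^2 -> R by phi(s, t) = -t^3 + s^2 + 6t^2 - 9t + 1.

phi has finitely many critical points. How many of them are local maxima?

phi separates as a function of s plus a function of t, so ∇phi=0 decouples.
∂phi/∂s = 2s = 0 at s ∈ {0}; ∂phi/∂t = -3(t - 3)(t - 1) = 0 at t ∈ {1, 3}.
The Hessian is diagonal: diag(phi_ss, phi_tt). Second derivatives: phi_ss(0)=2; phi_tt(1)=6, phi_tt(3)=-6.
Local maxima occur where both diagonal entries negative: none. Count: 0.

0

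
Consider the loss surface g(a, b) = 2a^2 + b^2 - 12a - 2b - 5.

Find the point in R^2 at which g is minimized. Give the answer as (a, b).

(3, 1)

g(a,b) separates as P(a) + Q(b) − 5, so its minimum is min P + min Q − 5.
P'(a) = 4a - 12 vanishes at a ∈ {3}; Q'(b) = 2b - 2 vanishes at b ∈ {1}.
Local minima of P (where P''>0): P(3)=-18. Local minima of Q: Q(1)=-1.
So the global minimum of g is P(3) + Q(1) − 5 = -18 − 1 − 5 = -24, attained at (3, 1).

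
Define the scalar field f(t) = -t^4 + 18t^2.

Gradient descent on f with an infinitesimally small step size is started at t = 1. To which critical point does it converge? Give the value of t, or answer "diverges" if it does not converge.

f'(t) = -4t(t - 3)(t + 3), so f'(1) = 32.
Gradient descent moves in the -f' direction, i.e. t is decreasing.
The nearest critical point in that direction is t = 0, where f'' = 36 > 0 (a local minimum). The iterate converges there.

0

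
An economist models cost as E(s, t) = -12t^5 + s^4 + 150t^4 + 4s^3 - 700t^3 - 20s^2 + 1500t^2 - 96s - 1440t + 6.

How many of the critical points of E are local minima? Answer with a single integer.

E separates as a function of s plus a function of t, so ∇E=0 decouples.
∂E/∂s = 4(s - 3)(s + 2)(s + 4) = 0 at s ∈ {-4, -2, 3}; ∂E/∂t = -60(t - 4)(t - 3)(t - 2)(t - 1) = 0 at t ∈ {1, 2, 3, 4}.
The Hessian is diagonal: diag(E_ss, E_tt). Second derivatives: E_ss(-4)=56, E_ss(-2)=-40, E_ss(3)=140; E_tt(1)=360, E_tt(2)=-120, E_tt(3)=120, E_tt(4)=-360.
Local minima occur where both diagonal entries positive: (-4, 1), (-4, 3), (3, 1), (3, 3). Count: 4.

4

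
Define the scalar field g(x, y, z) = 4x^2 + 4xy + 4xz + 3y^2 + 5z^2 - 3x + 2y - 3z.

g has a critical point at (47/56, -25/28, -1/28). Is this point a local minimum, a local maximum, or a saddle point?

The Hessian is constant: H = [[8, 4, 4], [4, 6, 0], [4, 0, 10]].
Leading principal minors: Δ₁ = 8, Δ₂ = 32, Δ₃ = 224.
All leading minors are positive, so H is positive definite: a local minimum.

local minimum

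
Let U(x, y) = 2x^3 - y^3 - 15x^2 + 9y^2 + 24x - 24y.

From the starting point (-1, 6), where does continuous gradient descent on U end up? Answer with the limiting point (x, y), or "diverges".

diverges

U is separable, so gradient descent decouples: x follows -∂U/∂x, y follows -∂U/∂y.
∂U/∂x = 6(x - 4)(x - 1); at x=-1 this is 60, so x decreases.
∂U/∂y = -3(y - 4)(y - 2); at y=6 this is -24, so y increases.
The x-coordinate has no critical point in that direction and runs off to infinity.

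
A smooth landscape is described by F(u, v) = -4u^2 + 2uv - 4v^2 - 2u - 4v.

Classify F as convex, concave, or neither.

concave

F is quadratic, so its Hessian is the constant matrix H = [[-8, 2], [2, -8]].
det(H) = 60, tr(H) = -16.
det(H) > 0 and tr(H) < 0, so H is negative definite everywhere: concave.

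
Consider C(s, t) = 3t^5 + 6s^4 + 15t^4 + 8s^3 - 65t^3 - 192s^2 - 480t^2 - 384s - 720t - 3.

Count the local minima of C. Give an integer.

4

C separates as a function of s plus a function of t, so ∇C=0 decouples.
∂C/∂s = 24(s - 4)(s + 1)(s + 4) = 0 at s ∈ {-4, -1, 4}; ∂C/∂t = 15(t - 4)(t + 1)(t + 3)(t + 4) = 0 at t ∈ {-4, -3, -1, 4}.
The Hessian is diagonal: diag(C_ss, C_tt). Second derivatives: C_ss(-4)=576, C_ss(-1)=-360, C_ss(4)=960; C_tt(-4)=-360, C_tt(-3)=210, C_tt(-1)=-450, C_tt(4)=4200.
Local minima occur where both diagonal entries positive: (-4, -3), (-4, 4), (4, -3), (4, 4). Count: 4.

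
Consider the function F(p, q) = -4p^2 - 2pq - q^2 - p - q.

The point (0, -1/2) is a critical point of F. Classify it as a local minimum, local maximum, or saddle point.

The Hessian of F is constant: H = [[-8, -2], [-2, -2]].
det(H) = (-8)·(-2) − (-2)² = 12.
det(H) > 0 and tr(H) = -10 < 0, so H is negative definite and the point is a local maximum.

local maximum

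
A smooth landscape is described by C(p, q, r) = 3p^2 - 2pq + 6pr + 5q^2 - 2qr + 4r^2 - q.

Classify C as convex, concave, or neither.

C is quadratic, so its Hessian is the constant matrix H = [[6, -2, 6], [-2, 10, -2], [6, -2, 8]].
Leading principal minors: 6, 56, 112.
All positive ⇒ H ≻ 0 ⇒ convex.

convex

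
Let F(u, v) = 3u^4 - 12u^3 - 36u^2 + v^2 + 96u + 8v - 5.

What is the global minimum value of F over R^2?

-213

F(u,v) separates as P(u) + Q(v) − 5, so its minimum is min P + min Q − 5.
P'(u) = 12(u - 4)(u - 1)(u + 2) vanishes at u ∈ {-2, 1, 4}; Q'(v) = 2v + 8 vanishes at v ∈ {-4}.
Local minima of P (where P''>0): P(-2)=-192, P(4)=-192. Local minima of Q: Q(-4)=-16.
So the global minimum of F is P(-2) + Q(-4) − 5 = -192 − 16 − 5 = -213, attained at (-2, -4).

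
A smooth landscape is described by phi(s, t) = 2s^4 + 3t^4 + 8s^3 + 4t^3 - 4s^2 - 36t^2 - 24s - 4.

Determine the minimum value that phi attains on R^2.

phi(s,t) separates as P(s) + Q(t) − 4, so its minimum is min P + min Q − 4.
P'(s) = 8(s - 1)(s + 1)(s + 3) vanishes at s ∈ {-3, -1, 1}; Q'(t) = 12t(t - 2)(t + 3) vanishes at t ∈ {-3, 0, 2}.
Local minima of P (where P''>0): P(-3)=-18, P(1)=-18. Local minima of Q: Q(-3)=-189, Q(2)=-64.
So the global minimum of phi is P(-3) + Q(-3) − 4 = -18 − 189 − 4 = -211, attained at (-3, -3).

-211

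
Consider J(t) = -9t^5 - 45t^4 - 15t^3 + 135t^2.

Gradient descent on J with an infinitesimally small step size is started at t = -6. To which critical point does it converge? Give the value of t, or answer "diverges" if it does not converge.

-3

J'(t) = -45t(t - 1)(t + 2)(t + 3), so J'(-6) = -22680.
Gradient descent moves in the -J' direction, i.e. t is increasing.
The nearest critical point in that direction is t = -3, where J'' = 540 > 0 (a local minimum). The iterate converges there.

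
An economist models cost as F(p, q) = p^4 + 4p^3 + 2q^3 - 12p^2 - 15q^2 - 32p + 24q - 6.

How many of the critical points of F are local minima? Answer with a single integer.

2

F separates as a function of p plus a function of q, so ∇F=0 decouples.
∂F/∂p = 4(p - 2)(p + 1)(p + 4) = 0 at p ∈ {-4, -1, 2}; ∂F/∂q = 6(q - 4)(q - 1) = 0 at q ∈ {1, 4}.
The Hessian is diagonal: diag(F_pp, F_qq). Second derivatives: F_pp(-4)=72, F_pp(-1)=-36, F_pp(2)=72; F_qq(1)=-18, F_qq(4)=18.
Local minima occur where both diagonal entries positive: (-4, 4), (2, 4). Count: 2.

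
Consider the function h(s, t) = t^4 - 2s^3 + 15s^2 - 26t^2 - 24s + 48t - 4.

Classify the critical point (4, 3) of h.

The mixed partial ∂²h/∂s∂t is 0, so the Hessian at any point is diag(h_ss, h_tt) = diag(6(-2s + 5), 4(3t^2 - 13)).
At (4, 3): H = diag(-18, 56).
The eigenvalues have opposite signs, so H is indefinite: a saddle point.

saddle point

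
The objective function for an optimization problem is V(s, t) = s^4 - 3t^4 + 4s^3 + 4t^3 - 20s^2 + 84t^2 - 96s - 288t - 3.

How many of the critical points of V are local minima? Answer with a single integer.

2

V separates as a function of s plus a function of t, so ∇V=0 decouples.
∂V/∂s = 4(s - 3)(s + 2)(s + 4) = 0 at s ∈ {-4, -2, 3}; ∂V/∂t = -12(t - 3)(t - 2)(t + 4) = 0 at t ∈ {-4, 2, 3}.
The Hessian is diagonal: diag(V_ss, V_tt). Second derivatives: V_ss(-4)=56, V_ss(-2)=-40, V_ss(3)=140; V_tt(-4)=-504, V_tt(2)=72, V_tt(3)=-84.
Local minima occur where both diagonal entries positive: (-4, 2), (3, 2). Count: 2.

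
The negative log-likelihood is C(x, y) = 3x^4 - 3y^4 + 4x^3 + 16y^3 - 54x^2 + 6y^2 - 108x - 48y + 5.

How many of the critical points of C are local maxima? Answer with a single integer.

C separates as a function of x plus a function of y, so ∇C=0 decouples.
∂C/∂x = 12(x - 3)(x + 1)(x + 3) = 0 at x ∈ {-3, -1, 3}; ∂C/∂y = -12(y - 4)(y - 1)(y + 1) = 0 at y ∈ {-1, 1, 4}.
The Hessian is diagonal: diag(C_xx, C_yy). Second derivatives: C_xx(-3)=144, C_xx(-1)=-96, C_xx(3)=288; C_yy(-1)=-120, C_yy(1)=72, C_yy(4)=-180.
Local maxima occur where both diagonal entries negative: (-1, -1), (-1, 4). Count: 2.

2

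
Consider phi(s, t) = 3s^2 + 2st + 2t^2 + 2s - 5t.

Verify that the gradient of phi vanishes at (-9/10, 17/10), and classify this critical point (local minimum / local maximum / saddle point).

∇phi = (6s + 2t + 2, 2s + 4t - 5); substituting (-9/10, 17/10) gives ∇phi = (0, 0), so (-9/10, 17/10) is indeed a critical point.
The Hessian of phi is constant: H = [[6, 2], [2, 4]].
det(H) = 6·4 − 2² = 20.
det(H) > 0 and tr(H) = 10 > 0, so H is positive definite and the point is a local minimum.

local minimum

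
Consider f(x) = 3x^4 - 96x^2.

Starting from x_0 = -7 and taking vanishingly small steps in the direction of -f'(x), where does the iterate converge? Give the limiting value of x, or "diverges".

-4

f'(x) = 12x(x - 4)(x + 4), so f'(-7) = -2772.
Gradient descent moves in the -f' direction, i.e. x is increasing.
The nearest critical point in that direction is x = -4, where f'' = 384 > 0 (a local minimum). The iterate converges there.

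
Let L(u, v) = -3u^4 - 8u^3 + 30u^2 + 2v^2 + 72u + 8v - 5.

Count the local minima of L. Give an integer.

L separates as a function of u plus a function of v, so ∇L=0 decouples.
∂L/∂u = -12(u - 2)(u + 1)(u + 3) = 0 at u ∈ {-3, -1, 2}; ∂L/∂v = 4(v + 2) = 0 at v ∈ {-2}.
The Hessian is diagonal: diag(L_uu, L_vv). Second derivatives: L_uu(-3)=-120, L_uu(-1)=72, L_uu(2)=-180; L_vv(-2)=4.
Local minima occur where both diagonal entries positive: (-1, -2). Count: 1.

1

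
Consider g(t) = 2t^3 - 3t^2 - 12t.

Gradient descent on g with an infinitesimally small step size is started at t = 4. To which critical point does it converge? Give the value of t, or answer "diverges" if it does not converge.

g'(t) = 6(t - 2)(t + 1), so g'(4) = 60.
Gradient descent moves in the -g' direction, i.e. t is decreasing.
The nearest critical point in that direction is t = 2, where g'' = 18 > 0 (a local minimum). The iterate converges there.

2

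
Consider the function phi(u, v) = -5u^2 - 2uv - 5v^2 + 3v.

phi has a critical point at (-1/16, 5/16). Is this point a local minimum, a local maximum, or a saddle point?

local maximum

The Hessian of phi is constant: H = [[-10, -2], [-2, -10]].
det(H) = (-10)·(-10) − (-2)² = 96.
det(H) > 0 and tr(H) = -20 < 0, so H is negative definite and the point is a local maximum.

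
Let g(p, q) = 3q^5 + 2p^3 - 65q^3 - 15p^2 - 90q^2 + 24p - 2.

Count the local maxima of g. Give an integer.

2

g separates as a function of p plus a function of q, so ∇g=0 decouples.
∂g/∂p = 6(p - 4)(p - 1) = 0 at p ∈ {1, 4}; ∂g/∂q = 15q(q - 4)(q + 1)(q + 3) = 0 at q ∈ {-3, -1, 0, 4}.
The Hessian is diagonal: diag(g_pp, g_qq). Second derivatives: g_pp(1)=-18, g_pp(4)=18; g_qq(-3)=-630, g_qq(-1)=150, g_qq(0)=-180, g_qq(4)=2100.
Local maxima occur where both diagonal entries negative: (1, -3), (1, 0). Count: 2.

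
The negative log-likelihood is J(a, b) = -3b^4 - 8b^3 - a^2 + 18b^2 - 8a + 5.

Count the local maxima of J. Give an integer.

J separates as a function of a plus a function of b, so ∇J=0 decouples.
∂J/∂a = -2(a + 4) = 0 at a ∈ {-4}; ∂J/∂b = -12b(b - 1)(b + 3) = 0 at b ∈ {-3, 0, 1}.
The Hessian is diagonal: diag(J_aa, J_bb). Second derivatives: J_aa(-4)=-2; J_bb(-3)=-144, J_bb(0)=36, J_bb(1)=-48.
Local maxima occur where both diagonal entries negative: (-4, -3), (-4, 1). Count: 2.

2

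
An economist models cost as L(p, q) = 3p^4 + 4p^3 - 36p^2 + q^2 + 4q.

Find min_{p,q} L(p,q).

-193

L(p,q) separates as A(p) + B(q), so its minimum is min A + min B.
A'(p) = 12p(p - 2)(p + 3) vanishes at p ∈ {-3, 0, 2}; B'(q) = 2q + 4 vanishes at q ∈ {-2}.
Local minima of A (where A''>0): A(-3)=-189, A(2)=-64. Local minima of B: B(-2)=-4.
So the global minimum of L is A(-3) + B(-2) = -189 − 4 = -193, attained at (-3, -2).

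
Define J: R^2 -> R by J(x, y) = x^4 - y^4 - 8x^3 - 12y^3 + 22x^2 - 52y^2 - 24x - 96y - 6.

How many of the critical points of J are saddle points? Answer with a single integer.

J separates as a function of x plus a function of y, so ∇J=0 decouples.
∂J/∂x = 4(x - 3)(x - 2)(x - 1) = 0 at x ∈ {1, 2, 3}; ∂J/∂y = -4(y + 2)(y + 3)(y + 4) = 0 at y ∈ {-4, -3, -2}.
The Hessian is diagonal: diag(J_xx, J_yy). Second derivatives: J_xx(1)=8, J_xx(2)=-4, J_xx(3)=8; J_yy(-4)=-8, J_yy(-3)=4, J_yy(-2)=-8.
Saddle points occur where the two diagonal entries have opposite signs: (1, -4), (1, -2), (2, -3), (3, -4), (3, -2). Count: 5.

5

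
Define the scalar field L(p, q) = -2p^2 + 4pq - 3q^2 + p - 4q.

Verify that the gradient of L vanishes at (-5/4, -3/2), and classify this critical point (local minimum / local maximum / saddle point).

local maximum

∇L = (-4p + 4q + 1, 4p - 6q - 4); substituting (-5/4, -3/2) gives ∇L = (0, 0), so (-5/4, -3/2) is indeed a critical point.
The Hessian of L is constant: H = [[-4, 4], [4, -6]].
det(H) = (-4)·(-6) − 4² = 8.
det(H) > 0 and tr(H) = -10 < 0, so H is negative definite and the point is a local maximum.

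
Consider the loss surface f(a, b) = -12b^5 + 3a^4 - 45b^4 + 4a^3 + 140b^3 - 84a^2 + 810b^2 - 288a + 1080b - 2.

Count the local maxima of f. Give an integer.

2

f separates as a function of a plus a function of b, so ∇f=0 decouples.
∂f/∂a = 12(a - 4)(a + 2)(a + 3) = 0 at a ∈ {-3, -2, 4}; ∂f/∂b = -60(b - 3)(b + 1)(b + 2)(b + 3) = 0 at b ∈ {-3, -2, -1, 3}.
The Hessian is diagonal: diag(f_aa, f_bb). Second derivatives: f_aa(-3)=84, f_aa(-2)=-72, f_aa(4)=504; f_bb(-3)=720, f_bb(-2)=-300, f_bb(-1)=480, f_bb(3)=-7200.
Local maxima occur where both diagonal entries negative: (-2, -2), (-2, 3). Count: 2.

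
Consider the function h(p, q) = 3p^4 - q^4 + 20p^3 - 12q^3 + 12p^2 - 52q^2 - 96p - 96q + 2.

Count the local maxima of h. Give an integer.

2

h separates as a function of p plus a function of q, so ∇h=0 decouples.
∂h/∂p = 12(p - 1)(p + 2)(p + 4) = 0 at p ∈ {-4, -2, 1}; ∂h/∂q = -4(q + 2)(q + 3)(q + 4) = 0 at q ∈ {-4, -3, -2}.
The Hessian is diagonal: diag(h_pp, h_qq). Second derivatives: h_pp(-4)=120, h_pp(-2)=-72, h_pp(1)=180; h_qq(-4)=-8, h_qq(-3)=4, h_qq(-2)=-8.
Local maxima occur where both diagonal entries negative: (-2, -4), (-2, -2). Count: 2.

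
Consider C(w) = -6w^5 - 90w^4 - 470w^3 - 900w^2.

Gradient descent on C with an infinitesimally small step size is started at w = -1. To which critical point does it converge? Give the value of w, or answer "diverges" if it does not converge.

C'(w) = -30w(w + 3)(w + 4)(w + 5), so C'(-1) = 720.
Gradient descent moves in the -C' direction, i.e. w is decreasing.
The nearest critical point in that direction is w = -3, where C'' = 180 > 0 (a local minimum). The iterate converges there.

-3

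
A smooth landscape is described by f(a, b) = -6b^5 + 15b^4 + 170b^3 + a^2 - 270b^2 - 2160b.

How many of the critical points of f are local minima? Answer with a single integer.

2

f separates as a function of a plus a function of b, so ∇f=0 decouples.
∂f/∂a = 2a = 0 at a ∈ {0}; ∂f/∂b = -30(b - 4)(b - 3)(b + 2)(b + 3) = 0 at b ∈ {-3, -2, 3, 4}.
The Hessian is diagonal: diag(f_aa, f_bb). Second derivatives: f_aa(0)=2; f_bb(-3)=1260, f_bb(-2)=-900, f_bb(3)=900, f_bb(4)=-1260.
Local minima occur where both diagonal entries positive: (0, -3), (0, 3). Count: 2.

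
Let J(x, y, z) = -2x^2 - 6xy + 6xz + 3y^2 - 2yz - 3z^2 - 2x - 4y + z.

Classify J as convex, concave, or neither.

J is quadratic, so its Hessian is the constant matrix H = [[-4, -6, 6], [-6, 6, -2], [6, -2, -6]].
Leading principal minors: -4, -60, 304.
Neither pattern holds ⇒ H is indefinite ⇒ neither convex nor concave.

neither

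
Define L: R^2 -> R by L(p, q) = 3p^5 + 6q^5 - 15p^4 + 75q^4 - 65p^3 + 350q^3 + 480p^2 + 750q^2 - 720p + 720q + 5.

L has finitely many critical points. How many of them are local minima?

4

L separates as a function of p plus a function of q, so ∇L=0 decouples.
∂L/∂p = 15(p - 4)(p - 3)(p - 1)(p + 4) = 0 at p ∈ {-4, 1, 3, 4}; ∂L/∂q = 30(q + 1)(q + 2)(q + 3)(q + 4) = 0 at q ∈ {-4, -3, -2, -1}.
The Hessian is diagonal: diag(L_pp, L_qq). Second derivatives: L_pp(-4)=-4200, L_pp(1)=450, L_pp(3)=-210, L_pp(4)=360; L_qq(-4)=-180, L_qq(-3)=60, L_qq(-2)=-60, L_qq(-1)=180.
Local minima occur where both diagonal entries positive: (1, -3), (1, -1), (4, -3), (4, -1). Count: 4.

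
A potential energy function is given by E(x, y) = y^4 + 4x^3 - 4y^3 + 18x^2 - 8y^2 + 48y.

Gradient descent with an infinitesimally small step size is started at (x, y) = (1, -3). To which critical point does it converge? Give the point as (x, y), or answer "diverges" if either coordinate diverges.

(0, -2)

E is separable, so gradient descent decouples: x follows -∂E/∂x, y follows -∂E/∂y.
∂E/∂x = 12x(x + 3); at x=1 this is 48, so x decreases.
∂E/∂y = 4(y - 3)(y - 2)(y + 2); at y=-3 this is -120, so y increases.
x converges to its nearest critical value 0 (a local min of the x-part); y converges to -2. The iterate converges to (0, -2).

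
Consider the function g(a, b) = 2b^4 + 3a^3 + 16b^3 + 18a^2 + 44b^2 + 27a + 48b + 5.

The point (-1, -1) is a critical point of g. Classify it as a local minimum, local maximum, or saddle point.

The mixed partial ∂²g/∂a∂b is 0, so the Hessian at any point is diag(g_aa, g_bb) = diag(18(a + 2), 8(3b^2 + 12b + 11)).
At (-1, -1): H = diag(18, 16).
Both eigenvalues are positive, so H is positive definite: a local minimum.

local minimum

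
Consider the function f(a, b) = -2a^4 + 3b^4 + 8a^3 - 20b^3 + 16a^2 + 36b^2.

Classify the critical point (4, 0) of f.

The mixed partial ∂²f/∂a∂b is 0, so the Hessian at any point is diag(f_aa, f_bb) = diag(8(-3a^2 + 6a + 4), 12(3b^2 - 10b + 6)).
At (4, 0): H = diag(-160, 72).
The eigenvalues have opposite signs, so H is indefinite: a saddle point.

saddle point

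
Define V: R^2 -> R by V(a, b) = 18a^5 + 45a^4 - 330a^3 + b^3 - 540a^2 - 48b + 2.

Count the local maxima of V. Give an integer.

2

V separates as a function of a plus a function of b, so ∇V=0 decouples.
∂V/∂a = 90a(a - 3)(a + 1)(a + 4) = 0 at a ∈ {-4, -1, 0, 3}; ∂V/∂b = 3(b - 4)(b + 4) = 0 at b ∈ {-4, 4}.
The Hessian is diagonal: diag(V_aa, V_bb). Second derivatives: V_aa(-4)=-7560, V_aa(-1)=1080, V_aa(0)=-1080, V_aa(3)=7560; V_bb(-4)=-24, V_bb(4)=24.
Local maxima occur where both diagonal entries negative: (-4, -4), (0, -4). Count: 2.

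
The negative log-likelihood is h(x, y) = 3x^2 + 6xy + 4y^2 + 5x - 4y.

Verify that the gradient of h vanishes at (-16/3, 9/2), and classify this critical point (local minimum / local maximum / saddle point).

∇h = (6x + 6y + 5, 6x + 8y - 4); substituting (-16/3, 9/2) gives ∇h = (0, 0), so (-16/3, 9/2) is indeed a critical point.
The Hessian of h is constant: H = [[6, 6], [6, 8]].
det(H) = 6·8 − 6² = 12.
det(H) > 0 and tr(H) = 14 > 0, so H is positive definite and the point is a local minimum.

local minimum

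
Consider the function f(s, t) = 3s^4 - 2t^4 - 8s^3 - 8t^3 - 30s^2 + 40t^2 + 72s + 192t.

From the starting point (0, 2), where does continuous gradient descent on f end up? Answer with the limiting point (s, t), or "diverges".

(-2, -2)

f is separable, so gradient descent decouples: s follows -∂f/∂s, t follows -∂f/∂t.
∂f/∂s = 12(s - 3)(s - 1)(s + 2); at s=0 this is 72, so s decreases.
∂f/∂t = -8(t - 3)(t + 2)(t + 4); at t=2 this is 192, so t decreases.
s converges to its nearest critical value -2 (a local min of the s-part); t converges to -2. The iterate converges to (-2, -2).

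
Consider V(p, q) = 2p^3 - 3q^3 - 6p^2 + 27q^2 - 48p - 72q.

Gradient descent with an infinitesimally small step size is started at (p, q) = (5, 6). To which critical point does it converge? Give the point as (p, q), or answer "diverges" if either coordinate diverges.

V is separable, so gradient descent decouples: p follows -∂V/∂p, q follows -∂V/∂q.
∂V/∂p = 6(p - 4)(p + 2); at p=5 this is 42, so p decreases.
∂V/∂q = -9(q - 4)(q - 2); at q=6 this is -72, so q increases.
The q-coordinate has no critical point in that direction and runs off to infinity.

diverges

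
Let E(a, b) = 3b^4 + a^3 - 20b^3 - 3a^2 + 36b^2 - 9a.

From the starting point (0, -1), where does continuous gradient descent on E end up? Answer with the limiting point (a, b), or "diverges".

E is separable, so gradient descent decouples: a follows -∂E/∂a, b follows -∂E/∂b.
∂E/∂a = 3(a - 3)(a + 1); at a=0 this is -9, so a increases.
∂E/∂b = 12b(b - 3)(b - 2); at b=-1 this is -144, so b increases.
a converges to its nearest critical value 3 (a local min of the a-part); b converges to 0. The iterate converges to (3, 0).

(3, 0)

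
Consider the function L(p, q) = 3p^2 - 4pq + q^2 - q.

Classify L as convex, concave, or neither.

L is quadratic, so its Hessian is the constant matrix H = [[6, -4], [-4, 2]].
det(H) = -4, tr(H) = 8.
det(H) < 0, so H is indefinite: neither convex nor concave.

neither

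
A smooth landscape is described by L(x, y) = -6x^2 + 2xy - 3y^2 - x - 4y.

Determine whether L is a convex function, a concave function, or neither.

L is quadratic, so its Hessian is the constant matrix H = [[-12, 2], [2, -6]].
det(H) = 68, tr(H) = -18.
det(H) > 0 and tr(H) < 0, so H is negative definite everywhere: concave.

concave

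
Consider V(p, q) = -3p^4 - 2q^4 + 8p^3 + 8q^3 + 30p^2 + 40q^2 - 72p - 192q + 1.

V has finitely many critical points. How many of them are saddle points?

4

V separates as a function of p plus a function of q, so ∇V=0 decouples.
∂V/∂p = -12(p - 3)(p - 1)(p + 2) = 0 at p ∈ {-2, 1, 3}; ∂V/∂q = -8(q - 4)(q - 2)(q + 3) = 0 at q ∈ {-3, 2, 4}.
The Hessian is diagonal: diag(V_pp, V_qq). Second derivatives: V_pp(-2)=-180, V_pp(1)=72, V_pp(3)=-120; V_qq(-3)=-280, V_qq(2)=80, V_qq(4)=-112.
Saddle points occur where the two diagonal entries have opposite signs: (-2, 2), (1, -3), (1, 4), (3, 2). Count: 4.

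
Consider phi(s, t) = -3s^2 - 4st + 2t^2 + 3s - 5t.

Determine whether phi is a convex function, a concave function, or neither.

phi is quadratic, so its Hessian is the constant matrix H = [[-6, -4], [-4, 4]].
det(H) = -40, tr(H) = -2.
det(H) < 0, so H is indefinite: neither convex nor concave.

neither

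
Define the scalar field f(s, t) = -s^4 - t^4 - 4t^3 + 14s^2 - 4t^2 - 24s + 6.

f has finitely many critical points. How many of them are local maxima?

f separates as a function of s plus a function of t, so ∇f=0 decouples.
∂f/∂s = -4(s - 2)(s - 1)(s + 3) = 0 at s ∈ {-3, 1, 2}; ∂f/∂t = -4t(t + 1)(t + 2) = 0 at t ∈ {-2, -1, 0}.
The Hessian is diagonal: diag(f_ss, f_tt). Second derivatives: f_ss(-3)=-80, f_ss(1)=16, f_ss(2)=-20; f_tt(-2)=-8, f_tt(-1)=4, f_tt(0)=-8.
Local maxima occur where both diagonal entries negative: (-3, -2), (-3, 0), (2, -2), (2, 0). Count: 4.

4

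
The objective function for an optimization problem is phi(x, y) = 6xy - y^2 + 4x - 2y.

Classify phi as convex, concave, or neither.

neither

phi is quadratic, so its Hessian is the constant matrix H = [[0, 6], [6, -2]].
det(H) = -36, tr(H) = -2.
det(H) < 0, so H is indefinite: neither convex nor concave.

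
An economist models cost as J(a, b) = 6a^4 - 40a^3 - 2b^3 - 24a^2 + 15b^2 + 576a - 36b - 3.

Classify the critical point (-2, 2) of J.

local minimum

The mixed partial ∂²J/∂a∂b is 0, so the Hessian at any point is diag(J_aa, J_bb) = diag(24(3a^2 - 10a - 2), 6(-2b + 5)).
At (-2, 2): H = diag(720, 6).
Both eigenvalues are positive, so H is positive definite: a local minimum.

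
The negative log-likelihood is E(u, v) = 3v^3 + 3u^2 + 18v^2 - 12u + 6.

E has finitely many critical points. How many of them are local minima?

1

E separates as a function of u plus a function of v, so ∇E=0 decouples.
∂E/∂u = 6(u - 2) = 0 at u ∈ {2}; ∂E/∂v = 9v(v + 4) = 0 at v ∈ {-4, 0}.
The Hessian is diagonal: diag(E_uu, E_vv). Second derivatives: E_uu(2)=6; E_vv(-4)=-36, E_vv(0)=36.
Local minima occur where both diagonal entries positive: (2, 0). Count: 1.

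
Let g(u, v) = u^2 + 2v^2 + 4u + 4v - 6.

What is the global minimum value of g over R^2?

g(u,v) separates as P(u) + Q(v) − 6, so its minimum is min P + min Q − 6.
P'(u) = 2u + 4 vanishes at u ∈ {-2}; Q'(v) = 4v + 4 vanishes at v ∈ {-1}.
Local minima of P (where P''>0): P(-2)=-4. Local minima of Q: Q(-1)=-2.
So the global minimum of g is P(-2) + Q(-1) − 6 = -4 − 2 − 6 = -12, attained at (-2, -1).

-12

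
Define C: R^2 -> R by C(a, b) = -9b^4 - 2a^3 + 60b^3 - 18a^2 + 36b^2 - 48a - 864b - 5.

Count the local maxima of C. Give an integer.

C separates as a function of a plus a function of b, so ∇C=0 decouples.
∂C/∂a = -6(a + 2)(a + 4) = 0 at a ∈ {-4, -2}; ∂C/∂b = -36(b - 4)(b - 3)(b + 2) = 0 at b ∈ {-2, 3, 4}.
The Hessian is diagonal: diag(C_aa, C_bb). Second derivatives: C_aa(-4)=12, C_aa(-2)=-12; C_bb(-2)=-1080, C_bb(3)=180, C_bb(4)=-216.
Local maxima occur where both diagonal entries negative: (-2, -2), (-2, 4). Count: 2.

2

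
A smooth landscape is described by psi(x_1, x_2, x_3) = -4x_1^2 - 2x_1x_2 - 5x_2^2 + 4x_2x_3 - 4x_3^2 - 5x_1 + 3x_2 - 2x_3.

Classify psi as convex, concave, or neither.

concave

psi is quadratic, so its Hessian is the constant matrix H = [[-8, -2, 0], [-2, -10, 4], [0, 4, -8]].
Leading principal minors: -8, 76, -480.
Signs alternate −, +, − ⇒ H ≺ 0 ⇒ concave.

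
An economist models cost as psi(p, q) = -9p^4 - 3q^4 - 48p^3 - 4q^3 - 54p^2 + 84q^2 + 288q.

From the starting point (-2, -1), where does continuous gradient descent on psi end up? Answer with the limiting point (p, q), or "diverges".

(-1, -2)

psi is separable, so gradient descent decouples: p follows -∂psi/∂p, q follows -∂psi/∂q.
∂psi/∂p = -36p(p + 1)(p + 3); at p=-2 this is -72, so p increases.
∂psi/∂q = -12(q - 4)(q + 2)(q + 3); at q=-1 this is 120, so q decreases.
p converges to its nearest critical value -1 (a local min of the p-part); q converges to -2. The iterate converges to (-1, -2).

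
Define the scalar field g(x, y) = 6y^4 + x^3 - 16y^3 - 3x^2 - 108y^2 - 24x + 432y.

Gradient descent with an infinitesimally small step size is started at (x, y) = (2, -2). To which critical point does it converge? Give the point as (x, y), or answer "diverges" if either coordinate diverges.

g is separable, so gradient descent decouples: x follows -∂g/∂x, y follows -∂g/∂y.
∂g/∂x = 3(x - 4)(x + 2); at x=2 this is -24, so x increases.
∂g/∂y = 24(y - 3)(y - 2)(y + 3); at y=-2 this is 480, so y decreases.
x converges to its nearest critical value 4 (a local min of the x-part); y converges to -3. The iterate converges to (4, -3).

(4, -3)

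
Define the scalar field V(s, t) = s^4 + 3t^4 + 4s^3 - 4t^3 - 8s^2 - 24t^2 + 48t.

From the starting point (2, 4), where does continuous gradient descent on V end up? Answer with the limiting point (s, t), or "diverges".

V is separable, so gradient descent decouples: s follows -∂V/∂s, t follows -∂V/∂t.
∂V/∂s = 4s(s - 1)(s + 4); at s=2 this is 48, so s decreases.
∂V/∂t = 12(t - 2)(t - 1)(t + 2); at t=4 this is 432, so t decreases.
s converges to its nearest critical value 1 (a local min of the s-part); t converges to 2. The iterate converges to (1, 2).

(1, 2)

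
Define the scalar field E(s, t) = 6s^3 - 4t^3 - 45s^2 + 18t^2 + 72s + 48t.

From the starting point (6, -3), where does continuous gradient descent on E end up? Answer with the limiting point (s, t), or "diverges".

E is separable, so gradient descent decouples: s follows -∂E/∂s, t follows -∂E/∂t.
∂E/∂s = 18(s - 4)(s - 1); at s=6 this is 180, so s decreases.
∂E/∂t = -12(t - 4)(t + 1); at t=-3 this is -168, so t increases.
s converges to its nearest critical value 4 (a local min of the s-part); t converges to -1. The iterate converges to (4, -1).

(4, -1)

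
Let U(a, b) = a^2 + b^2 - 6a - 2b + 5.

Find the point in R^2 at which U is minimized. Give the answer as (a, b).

U(a,b) separates as P(a) + Q(b) + 5, so its minimum is min P + min Q + 5.
P'(a) = 2a - 6 vanishes at a ∈ {3}; Q'(b) = 2b - 2 vanishes at b ∈ {1}.
Local minima of P (where P''>0): P(3)=-9. Local minima of Q: Q(1)=-1.
So the global minimum of U is P(3) + Q(1) + 5 = -9 − 1 + 5 = -5, attained at (3, 1).

(3, 1)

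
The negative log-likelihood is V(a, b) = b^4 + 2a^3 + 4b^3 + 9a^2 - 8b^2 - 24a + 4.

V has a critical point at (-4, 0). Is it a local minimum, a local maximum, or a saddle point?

local maximum

The mixed partial ∂²V/∂a∂b is 0, so the Hessian at any point is diag(V_aa, V_bb) = diag(6(2a + 3), 4(3b^2 + 6b - 4)).
At (-4, 0): H = diag(-30, -16).
Both eigenvalues are negative, so H is negative definite: a local maximum.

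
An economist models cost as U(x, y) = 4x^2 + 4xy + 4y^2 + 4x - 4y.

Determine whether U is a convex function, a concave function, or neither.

U is quadratic, so its Hessian is the constant matrix H = [[8, 4], [4, 8]].
det(H) = 48, tr(H) = 16.
det(H) > 0 and tr(H) > 0, so H is positive definite everywhere: convex.

convex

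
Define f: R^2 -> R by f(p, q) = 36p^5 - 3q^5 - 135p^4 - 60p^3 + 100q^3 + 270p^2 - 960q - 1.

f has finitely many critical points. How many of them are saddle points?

8

f separates as a function of p plus a function of q, so ∇f=0 decouples.
∂f/∂p = 180p(p - 3)(p - 1)(p + 1) = 0 at p ∈ {-1, 0, 1, 3}; ∂f/∂q = -15(q - 4)(q - 2)(q + 2)(q + 4) = 0 at q ∈ {-4, -2, 2, 4}.
The Hessian is diagonal: diag(f_pp, f_qq). Second derivatives: f_pp(-1)=-1440, f_pp(0)=540, f_pp(1)=-720, f_pp(3)=4320; f_qq(-4)=1440, f_qq(-2)=-720, f_qq(2)=720, f_qq(4)=-1440.
Saddle points occur where the two diagonal entries have opposite signs: (-1, -4), (-1, 2), (0, -2), (0, 4), (1, -4), (1, 2), (3, -2), (3, 4). Count: 8.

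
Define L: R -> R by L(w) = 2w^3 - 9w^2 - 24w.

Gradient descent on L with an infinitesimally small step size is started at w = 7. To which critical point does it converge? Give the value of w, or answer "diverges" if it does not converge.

L'(w) = 6(w - 4)(w + 1), so L'(7) = 144.
Gradient descent moves in the -L' direction, i.e. w is decreasing.
The nearest critical point in that direction is w = 4, where L'' = 30 > 0 (a local minimum). The iterate converges there.

4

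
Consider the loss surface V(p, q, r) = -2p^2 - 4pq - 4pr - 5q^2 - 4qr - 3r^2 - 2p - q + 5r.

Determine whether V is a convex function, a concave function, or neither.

concave

V is quadratic, so its Hessian is the constant matrix H = [[-4, -4, -4], [-4, -10, -4], [-4, -4, -6]].
Leading principal minors: -4, 24, -48.
Signs alternate −, +, − ⇒ H ≺ 0 ⇒ concave.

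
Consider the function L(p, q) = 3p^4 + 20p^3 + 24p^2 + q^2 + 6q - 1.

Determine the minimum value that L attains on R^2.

L(p,q) separates as A(p) + B(q) − 1, so its minimum is min A + min B − 1.
A'(p) = 12p(p + 1)(p + 4) vanishes at p ∈ {-4, -1, 0}; B'(q) = 2q + 6 vanishes at q ∈ {-3}.
Local minima of A (where A''>0): A(-4)=-128, A(0)=0. Local minima of B: B(-3)=-9.
So the global minimum of L is A(-4) + B(-3) − 1 = -128 − 9 − 1 = -138, attained at (-4, -3).

-138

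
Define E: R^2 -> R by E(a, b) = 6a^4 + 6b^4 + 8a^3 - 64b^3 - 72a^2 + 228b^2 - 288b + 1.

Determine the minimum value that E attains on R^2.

-495

E(a,b) separates as P(a) + Q(b) + 1, so its minimum is min P + min Q + 1.
P'(a) = 24a(a - 2)(a + 3) vanishes at a ∈ {-3, 0, 2}; Q'(b) = 24(b - 4)(b - 3)(b - 1) vanishes at b ∈ {1, 3, 4}.
Local minima of P (where P''>0): P(-3)=-378, P(2)=-128. Local minima of Q: Q(1)=-118, Q(4)=-64.
So the global minimum of E is P(-3) + Q(1) + 1 = -378 − 118 + 1 = -495, attained at (-3, 1).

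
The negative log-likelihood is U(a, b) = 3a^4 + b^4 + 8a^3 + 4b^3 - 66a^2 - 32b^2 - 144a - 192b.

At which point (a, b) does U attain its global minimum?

U(a,b) separates as P(a) + Q(b), so its minimum is min P + min Q.
P'(a) = 12(a - 3)(a + 1)(a + 4) vanishes at a ∈ {-4, -1, 3}; Q'(b) = 4(b - 4)(b + 3)(b + 4) vanishes at b ∈ {-4, -3, 4}.
Local minima of P (where P''>0): P(-4)=-224, P(3)=-567. Local minima of Q: Q(-4)=256, Q(4)=-768.
So the global minimum of U is P(3) + Q(4) = -567 − 768 = -1335, attained at (3, 4).

(3, 4)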